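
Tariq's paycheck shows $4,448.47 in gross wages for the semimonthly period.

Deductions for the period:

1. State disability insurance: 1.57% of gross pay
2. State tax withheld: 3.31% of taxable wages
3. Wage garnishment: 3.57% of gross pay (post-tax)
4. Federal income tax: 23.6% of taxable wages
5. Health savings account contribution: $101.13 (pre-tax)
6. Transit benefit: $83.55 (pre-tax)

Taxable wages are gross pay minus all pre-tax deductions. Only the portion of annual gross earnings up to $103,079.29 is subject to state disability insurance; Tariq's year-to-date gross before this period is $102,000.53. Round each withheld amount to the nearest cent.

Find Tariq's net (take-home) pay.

$2,940.66

Transit benefit: $83.55
Health savings account contribution: $101.13
Pre-tax total = $83.55 + $101.13 = $184.68
Taxable wages = $4,448.47 − $184.68 = $4,263.79
Federal income tax: $4,263.79 × 0.236 = $1,006.25
State tax withheld: $4,263.79 × 0.0331 = $141.13
State disability insurance: only $103,079.29 − $102,000.53 = $1,078.76 of this check is subject → $1,078.76 × 0.0157 = $16.94
Wage garnishment: $4,448.47 × 0.0357 = $158.81
Total deductions = $83.55 + $101.13 + $1,006.25 + $141.13 + $16.94 + $158.81 = $1,507.81
Net pay = $4,448.47 − $1,507.81 = $2,940.66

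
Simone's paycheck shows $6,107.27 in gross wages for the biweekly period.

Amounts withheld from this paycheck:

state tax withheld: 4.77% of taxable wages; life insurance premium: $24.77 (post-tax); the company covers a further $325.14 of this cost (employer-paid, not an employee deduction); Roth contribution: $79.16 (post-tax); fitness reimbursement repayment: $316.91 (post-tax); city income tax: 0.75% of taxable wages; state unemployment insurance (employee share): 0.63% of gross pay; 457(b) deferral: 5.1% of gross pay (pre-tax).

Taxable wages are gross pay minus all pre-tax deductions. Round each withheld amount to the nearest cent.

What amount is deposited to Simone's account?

$5,016.55

457(b) deferral: $6,107.27 × 0.051 = $311.47
Taxable wages = $6,107.27 − $311.47 = $5,795.80
State tax withheld: $5,795.80 × 0.0477 = $276.46
City income tax: $5,795.80 × 0.0075 = $43.47
State unemployment insurance (employee share): $6,107.27 × 0.0063 = $38.48
Roth contribution: $79.16
Life insurance premium: $24.77
Fitness reimbursement repayment: $316.91
(Employer's $325.14 toward life insurance premium is not withheld from the employee.)
Total deductions = $311.47 + $276.46 + $43.47 + $38.48 + $79.16 + $24.77 + $316.91 = $1,090.72
Net pay = $6,107.27 − $1,090.72 = $5,016.55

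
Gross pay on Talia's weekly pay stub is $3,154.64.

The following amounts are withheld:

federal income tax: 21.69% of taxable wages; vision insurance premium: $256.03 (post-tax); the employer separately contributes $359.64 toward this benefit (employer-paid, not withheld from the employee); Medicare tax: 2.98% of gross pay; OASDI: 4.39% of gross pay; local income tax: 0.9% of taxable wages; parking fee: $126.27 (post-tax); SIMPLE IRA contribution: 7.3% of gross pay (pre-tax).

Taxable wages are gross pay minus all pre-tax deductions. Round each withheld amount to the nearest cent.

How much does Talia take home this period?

SIMPLE IRA contribution: $3,154.64 × 0.073 = $230.29
Taxable wages = $3,154.64 − $230.29 = $2,924.35
Federal income tax: $2,924.35 × 0.2169 = $634.29
Local income tax: $2,924.35 × 0.009 = $26.32
OASDI: $3,154.64 × 0.0439 = $138.49
Medicare tax: $3,154.64 × 0.0298 = $94.01
Parking fee: $126.27
Vision insurance premium: $256.03
(Employer's $359.64 toward vision insurance premium is not withheld from the employee.)
Total deductions = $230.29 + $634.29 + $26.32 + $138.49 + $94.01 + $126.27 + $256.03 = $1,505.70
Net pay = $3,154.64 − $1,505.70 = $1,648.94

$1,648.94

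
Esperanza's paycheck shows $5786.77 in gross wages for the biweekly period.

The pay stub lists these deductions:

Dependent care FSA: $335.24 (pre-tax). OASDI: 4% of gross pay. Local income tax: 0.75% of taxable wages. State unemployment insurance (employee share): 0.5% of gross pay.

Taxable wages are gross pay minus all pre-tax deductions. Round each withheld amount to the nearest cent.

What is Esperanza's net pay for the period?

Dependent care FSA: $335.24
Taxable wages = $5786.77 − $335.24 = $5451.53
Local income tax: $5451.53 × 0.0075 = $40.89
State unemployment insurance (employee share): $5786.77 × 0.005 = $28.93
OASDI: $5786.77 × 0.04 = $231.47
Total deductions = $335.24 + $40.89 + $28.93 + $231.47 = $636.53
Net pay = $5786.77 − $636.53 = $5150.24

$5150.24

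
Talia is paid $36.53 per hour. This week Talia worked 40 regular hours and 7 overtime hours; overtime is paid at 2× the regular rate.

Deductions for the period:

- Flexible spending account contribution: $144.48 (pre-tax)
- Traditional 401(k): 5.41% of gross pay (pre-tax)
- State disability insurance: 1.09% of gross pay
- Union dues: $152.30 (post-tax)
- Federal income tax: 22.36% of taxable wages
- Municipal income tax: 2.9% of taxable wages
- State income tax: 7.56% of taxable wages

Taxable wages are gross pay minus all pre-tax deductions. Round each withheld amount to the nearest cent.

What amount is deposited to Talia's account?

Regular pay: 40 × $36.53 = $1461.20
Overtime pay: 7 × $36.53 × 2 = $511.42
Gross pay = $1461.20 + $511.42 = $1972.62
Traditional 401(k): $1972.62 × 0.0541 = $106.72
Flexible spending account contribution: $144.48
Pre-tax total = $106.72 + $144.48 = $251.20
Taxable wages = $1972.62 − $251.20 = $1721.42
State income tax: $1721.42 × 0.0756 = $130.14
Federal income tax: $1721.42 × 0.2236 = $384.91
Municipal income tax: $1721.42 × 0.029 = $49.92
State disability insurance: $1972.62 × 0.0109 = $21.50
Union dues: $152.30
Total deductions = $106.72 + $144.48 + $130.14 + $384.91 + $49.92 + $21.50 + $152.30 = $989.97
Net pay = $1972.62 − $989.97 = $982.65

$982.65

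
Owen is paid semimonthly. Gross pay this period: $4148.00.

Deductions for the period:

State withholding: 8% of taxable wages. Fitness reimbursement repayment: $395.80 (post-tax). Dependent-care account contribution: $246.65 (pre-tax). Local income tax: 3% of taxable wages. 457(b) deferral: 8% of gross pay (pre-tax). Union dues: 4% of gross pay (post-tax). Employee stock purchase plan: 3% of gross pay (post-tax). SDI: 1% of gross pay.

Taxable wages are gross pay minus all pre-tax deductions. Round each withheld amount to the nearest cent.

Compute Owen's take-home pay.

$2449.22

Dependent-care account contribution: $246.65
457(b) deferral: $4148.00 × 0.08 = $331.84
Pre-tax total = $246.65 + $331.84 = $578.49
Taxable wages = $4148.00 − $578.49 = $3569.51
State withholding: $3569.51 × 0.08 = $285.56
Local income tax: $3569.51 × 0.03 = $107.09
SDI: $4148.00 × 0.01 = $41.48
Employee stock purchase plan: $4148.00 × 0.03 = $124.44
Fitness reimbursement repayment: $395.80
Union dues: $4148.00 × 0.04 = $165.92
Total deductions = $246.65 + $331.84 + $285.56 + $107.09 + $41.48 + $124.44 + $395.80 + $165.92 = $1698.78
Net pay = $4148.00 − $1698.78 = $2449.22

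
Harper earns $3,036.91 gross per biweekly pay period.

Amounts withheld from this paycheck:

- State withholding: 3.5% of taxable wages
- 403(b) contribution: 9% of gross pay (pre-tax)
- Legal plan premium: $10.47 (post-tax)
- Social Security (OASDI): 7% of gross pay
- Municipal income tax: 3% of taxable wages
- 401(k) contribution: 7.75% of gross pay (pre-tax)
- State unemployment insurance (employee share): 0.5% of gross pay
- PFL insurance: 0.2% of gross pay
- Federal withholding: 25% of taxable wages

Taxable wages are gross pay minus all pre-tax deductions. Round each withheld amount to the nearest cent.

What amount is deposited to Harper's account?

403(b) contribution: $3,036.91 × 0.09 = $273.32
401(k) contribution: $3,036.91 × 0.0775 = $235.36
Pre-tax total = $273.32 + $235.36 = $508.68
Taxable wages = $3,036.91 − $508.68 = $2,528.23
Municipal income tax: $2,528.23 × 0.03 = $75.85
State withholding: $2,528.23 × 0.035 = $88.49
Federal withholding: $2,528.23 × 0.25 = $632.06
PFL insurance: $3,036.91 × 0.002 = $6.07
Social Security (OASDI): $3,036.91 × 0.07 = $212.58
State unemployment insurance (employee share): $3,036.91 × 0.005 = $15.18
Legal plan premium: $10.47
Total deductions = $273.32 + $235.36 + $75.85 + $88.49 + $632.06 + $6.07 + $212.58 + $15.18 + $10.47 = $1,549.38
Net pay = $3,036.91 − $1,549.38 = $1,487.53

$1,487.53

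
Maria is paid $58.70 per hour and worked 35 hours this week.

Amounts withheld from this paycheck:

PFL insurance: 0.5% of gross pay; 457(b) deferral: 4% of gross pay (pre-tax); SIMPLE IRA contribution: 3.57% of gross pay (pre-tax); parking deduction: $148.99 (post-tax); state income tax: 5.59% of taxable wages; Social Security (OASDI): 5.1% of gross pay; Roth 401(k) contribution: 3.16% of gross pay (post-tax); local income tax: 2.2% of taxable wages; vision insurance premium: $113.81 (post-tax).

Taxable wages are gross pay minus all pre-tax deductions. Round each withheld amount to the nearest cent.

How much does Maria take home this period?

Gross pay: 35 × $58.70 = $2,054.50
SIMPLE IRA contribution: $2,054.50 × 0.0357 = $73.35
457(b) deferral: $2,054.50 × 0.04 = $82.18
Pre-tax total = $73.35 + $82.18 = $155.53
Taxable wages = $2,054.50 − $155.53 = $1,898.97
State income tax: $1,898.97 × 0.0559 = $106.15
Local income tax: $1,898.97 × 0.022 = $41.78
Social Security (OASDI): $2,054.50 × 0.051 = $104.78
PFL insurance: $2,054.50 × 0.005 = $10.27
Vision insurance premium: $113.81
Parking deduction: $148.99
Roth 401(k) contribution: $2,054.50 × 0.0316 = $64.92
Total deductions = $73.35 + $82.18 + $106.15 + $41.78 + $104.78 + $10.27 + $113.81 + $148.99 + $64.92 = $746.23
Net pay = $2,054.50 − $746.23 = $1,308.27

$1,308.27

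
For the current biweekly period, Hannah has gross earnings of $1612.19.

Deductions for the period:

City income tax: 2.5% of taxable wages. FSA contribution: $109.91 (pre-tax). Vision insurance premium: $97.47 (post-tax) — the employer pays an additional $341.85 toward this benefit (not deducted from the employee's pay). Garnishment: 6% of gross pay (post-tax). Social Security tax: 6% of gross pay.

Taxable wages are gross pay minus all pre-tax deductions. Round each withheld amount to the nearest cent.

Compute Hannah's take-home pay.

$1173.79

FSA contribution: $109.91
Taxable wages = $1612.19 − $109.91 = $1502.28
City income tax: $1502.28 × 0.025 = $37.56
Social Security tax: $1612.19 × 0.06 = $96.73
Garnishment: $1612.19 × 0.06 = $96.73
Vision insurance premium: $97.47
(Employer's $341.85 toward vision insurance premium is not withheld from the employee.)
Total deductions = $109.91 + $37.56 + $96.73 + $96.73 + $97.47 = $438.40
Net pay = $1612.19 − $438.40 = $1173.79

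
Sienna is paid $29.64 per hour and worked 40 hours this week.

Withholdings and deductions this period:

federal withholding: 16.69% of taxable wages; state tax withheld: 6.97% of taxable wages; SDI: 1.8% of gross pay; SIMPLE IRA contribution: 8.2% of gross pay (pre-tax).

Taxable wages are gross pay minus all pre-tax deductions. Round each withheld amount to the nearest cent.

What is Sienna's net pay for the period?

Gross pay: 40 × $29.64 = $1185.60
SIMPLE IRA contribution: $1185.60 × 0.082 = $97.22
Taxable wages = $1185.60 − $97.22 = $1088.38
Federal withholding: $1088.38 × 0.1669 = $181.65
State tax withheld: $1088.38 × 0.0697 = $75.86
SDI: $1185.60 × 0.018 = $21.34
Total deductions = $97.22 + $181.65 + $75.86 + $21.34 = $376.07
Net pay = $1185.60 − $376.07 = $809.53

$809.53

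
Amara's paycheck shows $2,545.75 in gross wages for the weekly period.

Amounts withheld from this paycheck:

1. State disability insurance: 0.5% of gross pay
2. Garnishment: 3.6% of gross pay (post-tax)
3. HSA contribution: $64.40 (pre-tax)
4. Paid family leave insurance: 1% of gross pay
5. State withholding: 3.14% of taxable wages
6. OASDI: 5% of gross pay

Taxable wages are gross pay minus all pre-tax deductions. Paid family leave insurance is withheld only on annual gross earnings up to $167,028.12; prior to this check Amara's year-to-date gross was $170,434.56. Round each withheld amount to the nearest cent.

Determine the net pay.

$2,171.77

HSA contribution: $64.40
Taxable wages = $2,545.75 − $64.40 = $2,481.35
State withholding: $2,481.35 × 0.0314 = $77.91
Paid family leave insurance: annual cap $167,028.12 already reached (YTD $170,434.56), so $0.00
State disability insurance: $2,545.75 × 0.005 = $12.73
OASDI: $2,545.75 × 0.05 = $127.29
Garnishment: $2,545.75 × 0.036 = $91.65
Total deductions = $64.40 + $77.91 + $0.00 + $12.73 + $127.29 + $91.65 = $373.98
Net pay = $2,545.75 − $373.98 = $2,171.77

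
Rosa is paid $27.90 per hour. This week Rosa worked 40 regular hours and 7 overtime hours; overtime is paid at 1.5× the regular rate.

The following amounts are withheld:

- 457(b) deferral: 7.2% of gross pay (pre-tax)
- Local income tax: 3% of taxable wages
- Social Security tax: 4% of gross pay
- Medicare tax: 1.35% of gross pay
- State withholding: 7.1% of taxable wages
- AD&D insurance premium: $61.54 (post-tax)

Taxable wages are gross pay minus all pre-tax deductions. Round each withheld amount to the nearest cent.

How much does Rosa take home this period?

$1038.53

Regular pay: 40 × $27.90 = $1116.00
Overtime pay: 7 × $27.90 × 1.5 = $292.95
Gross pay = $1116.00 + $292.95 = $1408.95
457(b) deferral: $1408.95 × 0.072 = $101.44
Taxable wages = $1408.95 − $101.44 = $1307.51
State withholding: $1307.51 × 0.071 = $92.83
Local income tax: $1307.51 × 0.03 = $39.23
Medicare tax: $1408.95 × 0.0135 = $19.02
Social Security tax: $1408.95 × 0.04 = $56.36
AD&D insurance premium: $61.54
Total deductions = $101.44 + $92.83 + $39.23 + $19.02 + $56.36 + $61.54 = $370.42
Net pay = $1408.95 − $370.42 = $1038.53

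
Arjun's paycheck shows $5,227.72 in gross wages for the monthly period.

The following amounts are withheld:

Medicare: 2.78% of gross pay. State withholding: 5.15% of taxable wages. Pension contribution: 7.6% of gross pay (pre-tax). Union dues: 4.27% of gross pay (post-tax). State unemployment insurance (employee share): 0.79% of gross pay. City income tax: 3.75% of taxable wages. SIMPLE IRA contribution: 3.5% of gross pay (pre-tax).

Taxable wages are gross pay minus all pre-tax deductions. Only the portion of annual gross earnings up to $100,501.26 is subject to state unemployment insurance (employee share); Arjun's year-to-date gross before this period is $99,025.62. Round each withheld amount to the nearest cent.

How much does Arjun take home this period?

$3,853.61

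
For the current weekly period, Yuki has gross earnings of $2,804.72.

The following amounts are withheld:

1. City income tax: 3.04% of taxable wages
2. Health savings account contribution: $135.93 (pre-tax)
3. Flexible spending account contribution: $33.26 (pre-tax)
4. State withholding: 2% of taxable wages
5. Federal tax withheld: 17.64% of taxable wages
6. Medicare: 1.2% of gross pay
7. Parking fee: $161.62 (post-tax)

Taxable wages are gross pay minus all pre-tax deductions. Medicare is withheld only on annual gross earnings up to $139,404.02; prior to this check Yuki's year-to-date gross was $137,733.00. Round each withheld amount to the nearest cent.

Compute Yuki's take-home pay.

Health savings account contribution: $135.93
Flexible spending account contribution: $33.26
Pre-tax total = $135.93 + $33.26 = $169.19
Taxable wages = $2,804.72 − $169.19 = $2,635.53
Federal tax withheld: $2,635.53 × 0.1764 = $464.91
City income tax: $2,635.53 × 0.0304 = $80.12
State withholding: $2,635.53 × 0.02 = $52.71
Medicare: only $139,404.02 − $137,733.00 = $1,671.02 of this check is subject → $1,671.02 × 0.012 = $20.05
Parking fee: $161.62
Total deductions = $135.93 + $33.26 + $464.91 + $80.12 + $52.71 + $20.05 + $161.62 = $948.60
Net pay = $2,804.72 − $948.60 = $1,856.12

$1,856.12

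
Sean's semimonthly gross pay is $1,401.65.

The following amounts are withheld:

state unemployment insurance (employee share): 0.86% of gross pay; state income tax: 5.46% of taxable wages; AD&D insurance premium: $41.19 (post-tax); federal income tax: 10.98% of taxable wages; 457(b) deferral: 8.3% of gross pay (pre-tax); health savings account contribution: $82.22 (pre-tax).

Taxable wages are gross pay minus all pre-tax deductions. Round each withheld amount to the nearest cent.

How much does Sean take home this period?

457(b) deferral: $1,401.65 × 0.083 = $116.34
Health savings account contribution: $82.22
Pre-tax total = $116.34 + $82.22 = $198.56
Taxable wages = $1,401.65 − $198.56 = $1,203.09
Federal income tax: $1,203.09 × 0.1098 = $132.10
State income tax: $1,203.09 × 0.0546 = $65.69
State unemployment insurance (employee share): $1,401.65 × 0.0086 = $12.05
AD&D insurance premium: $41.19
Total deductions = $116.34 + $82.22 + $132.10 + $65.69 + $12.05 + $41.19 = $449.59
Net pay = $1,401.65 − $449.59 = $952.06

$952.06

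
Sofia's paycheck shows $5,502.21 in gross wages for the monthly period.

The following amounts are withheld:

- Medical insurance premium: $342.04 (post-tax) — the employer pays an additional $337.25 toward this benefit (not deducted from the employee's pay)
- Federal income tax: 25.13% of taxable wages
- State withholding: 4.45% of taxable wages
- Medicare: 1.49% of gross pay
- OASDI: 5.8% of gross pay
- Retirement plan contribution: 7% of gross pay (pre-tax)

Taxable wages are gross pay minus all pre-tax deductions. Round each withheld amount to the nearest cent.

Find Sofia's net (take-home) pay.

Retirement plan contribution: $5,502.21 × 0.07 = $385.15
Taxable wages = $5,502.21 − $385.15 = $5,117.06
Federal income tax: $5,117.06 × 0.2513 = $1,285.92
State withholding: $5,117.06 × 0.0445 = $227.71
OASDI: $5,502.21 × 0.058 = $319.13
Medicare: $5,502.21 × 0.0149 = $81.98
Medical insurance premium: $342.04
(Employer's $337.25 toward medical insurance premium is not withheld from the employee.)
Total deductions = $385.15 + $1,285.92 + $227.71 + $319.13 + $81.98 + $342.04 = $2,641.93
Net pay = $5,502.21 − $2,641.93 = $2,860.28

$2,860.28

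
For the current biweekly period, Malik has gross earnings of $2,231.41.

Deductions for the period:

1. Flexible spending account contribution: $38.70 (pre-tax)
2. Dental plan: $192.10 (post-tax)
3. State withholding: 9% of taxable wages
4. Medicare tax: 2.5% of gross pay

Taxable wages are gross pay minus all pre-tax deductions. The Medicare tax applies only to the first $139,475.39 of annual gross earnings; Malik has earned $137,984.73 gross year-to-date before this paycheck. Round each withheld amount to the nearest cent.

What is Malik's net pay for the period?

$1,766.00

Flexible spending account contribution: $38.70
Taxable wages = $2,231.41 − $38.70 = $2,192.71
State withholding: $2,192.71 × 0.09 = $197.34
Medicare tax: only $139,475.39 − $137,984.73 = $1,490.66 of this check is subject → $1,490.66 × 0.025 = $37.27
Dental plan: $192.10
Total deductions = $38.70 + $197.34 + $37.27 + $192.10 = $465.41
Net pay = $2,231.41 − $465.41 = $1,766.00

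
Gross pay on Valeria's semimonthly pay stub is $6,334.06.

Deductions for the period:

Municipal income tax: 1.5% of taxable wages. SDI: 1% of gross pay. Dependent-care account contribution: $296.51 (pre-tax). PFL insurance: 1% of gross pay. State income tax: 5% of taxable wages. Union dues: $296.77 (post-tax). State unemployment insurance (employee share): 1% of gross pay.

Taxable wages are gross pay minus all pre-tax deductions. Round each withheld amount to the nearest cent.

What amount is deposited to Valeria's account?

$5,158.32

Dependent-care account contribution: $296.51
Taxable wages = $6,334.06 − $296.51 = $6,037.55
State income tax: $6,037.55 × 0.05 = $301.88
Municipal income tax: $6,037.55 × 0.015 = $90.56
SDI: $6,334.06 × 0.01 = $63.34
State unemployment insurance (employee share): $6,334.06 × 0.01 = $63.34
PFL insurance: $6,334.06 × 0.01 = $63.34
Union dues: $296.77
Total deductions = $296.51 + $301.88 + $90.56 + $63.34 + $63.34 + $63.34 + $296.77 = $1,175.74
Net pay = $6,334.06 − $1,175.74 = $5,158.32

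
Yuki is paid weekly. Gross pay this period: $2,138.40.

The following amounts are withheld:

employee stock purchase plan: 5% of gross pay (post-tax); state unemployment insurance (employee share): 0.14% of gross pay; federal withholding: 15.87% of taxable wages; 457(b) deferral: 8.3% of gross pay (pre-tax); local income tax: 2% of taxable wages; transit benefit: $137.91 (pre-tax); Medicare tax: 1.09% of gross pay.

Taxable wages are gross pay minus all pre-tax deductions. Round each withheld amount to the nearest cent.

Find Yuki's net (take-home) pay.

$1,364.01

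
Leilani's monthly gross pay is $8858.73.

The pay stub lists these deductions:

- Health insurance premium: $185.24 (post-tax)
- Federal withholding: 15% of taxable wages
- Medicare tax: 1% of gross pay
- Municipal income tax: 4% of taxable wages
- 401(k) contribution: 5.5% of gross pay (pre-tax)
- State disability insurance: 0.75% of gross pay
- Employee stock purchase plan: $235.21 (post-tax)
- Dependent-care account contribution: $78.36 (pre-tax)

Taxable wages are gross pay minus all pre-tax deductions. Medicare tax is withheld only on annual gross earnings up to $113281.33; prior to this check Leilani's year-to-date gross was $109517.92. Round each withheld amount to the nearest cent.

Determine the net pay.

$6192.92

401(k) contribution: $8858.73 × 0.055 = $487.23
Dependent-care account contribution: $78.36
Pre-tax total = $487.23 + $78.36 = $565.59
Taxable wages = $8858.73 − $565.59 = $8293.14
Federal withholding: $8293.14 × 0.15 = $1243.97
Municipal income tax: $8293.14 × 0.04 = $331.73
State disability insurance: $8858.73 × 0.0075 = $66.44
Medicare tax: only $113281.33 − $109517.92 = $3763.41 of this check is subject → $3763.41 × 0.01 = $37.63
Health insurance premium: $185.24
Employee stock purchase plan: $235.21
Total deductions = $487.23 + $78.36 + $1243.97 + $331.73 + $66.44 + $37.63 + $185.24 + $235.21 = $2665.81
Net pay = $8858.73 − $2665.81 = $6192.92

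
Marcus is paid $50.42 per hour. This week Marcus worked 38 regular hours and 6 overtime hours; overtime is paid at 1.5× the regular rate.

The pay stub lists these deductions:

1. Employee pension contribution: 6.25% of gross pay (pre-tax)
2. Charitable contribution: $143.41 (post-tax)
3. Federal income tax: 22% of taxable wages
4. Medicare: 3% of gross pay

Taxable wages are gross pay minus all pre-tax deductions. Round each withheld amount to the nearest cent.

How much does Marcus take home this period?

$1518.37

Regular pay: 38 × $50.42 = $1915.96
Overtime pay: 6 × $50.42 × 1.5 = $453.78
Gross pay = $1915.96 + $453.78 = $2369.74
Employee pension contribution: $2369.74 × 0.0625 = $148.11
Taxable wages = $2369.74 − $148.11 = $2221.63
Federal income tax: $2221.63 × 0.22 = $488.76
Medicare: $2369.74 × 0.03 = $71.09
Charitable contribution: $143.41
Total deductions = $148.11 + $488.76 + $71.09 + $143.41 = $851.37
Net pay = $2369.74 − $851.37 = $1518.37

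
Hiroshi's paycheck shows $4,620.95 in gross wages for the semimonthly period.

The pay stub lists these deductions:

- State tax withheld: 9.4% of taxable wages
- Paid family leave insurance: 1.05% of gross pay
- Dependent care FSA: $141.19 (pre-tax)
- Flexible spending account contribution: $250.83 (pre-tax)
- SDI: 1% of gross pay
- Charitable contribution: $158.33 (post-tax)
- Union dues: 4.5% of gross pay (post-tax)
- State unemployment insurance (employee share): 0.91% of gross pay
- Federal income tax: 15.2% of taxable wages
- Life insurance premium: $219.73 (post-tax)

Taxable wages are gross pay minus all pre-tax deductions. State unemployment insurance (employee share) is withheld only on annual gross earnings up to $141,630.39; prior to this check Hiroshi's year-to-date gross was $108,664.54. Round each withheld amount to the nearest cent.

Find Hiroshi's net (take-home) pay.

$2,465.83

Dependent care FSA: $141.19
Flexible spending account contribution: $250.83
Pre-tax total = $141.19 + $250.83 = $392.02
Taxable wages = $4,620.95 − $392.02 = $4,228.93
State tax withheld: $4,228.93 × 0.094 = $397.52
Federal income tax: $4,228.93 × 0.152 = $642.80
Paid family leave insurance: $4,620.95 × 0.0105 = $48.52
SDI: $4,620.95 × 0.01 = $46.21
State unemployment insurance (employee share): cap not yet reached, full $4,620.95 is subject → $4,620.95 × 0.0091 = $42.05
Life insurance premium: $219.73
Charitable contribution: $158.33
Union dues: $4,620.95 × 0.045 = $207.94
Total deductions = $141.19 + $250.83 + $397.52 + $642.80 + $48.52 + $46.21 + $42.05 + $219.73 + $158.33 + $207.94 = $2,155.12
Net pay = $4,620.95 − $2,155.12 = $2,465.83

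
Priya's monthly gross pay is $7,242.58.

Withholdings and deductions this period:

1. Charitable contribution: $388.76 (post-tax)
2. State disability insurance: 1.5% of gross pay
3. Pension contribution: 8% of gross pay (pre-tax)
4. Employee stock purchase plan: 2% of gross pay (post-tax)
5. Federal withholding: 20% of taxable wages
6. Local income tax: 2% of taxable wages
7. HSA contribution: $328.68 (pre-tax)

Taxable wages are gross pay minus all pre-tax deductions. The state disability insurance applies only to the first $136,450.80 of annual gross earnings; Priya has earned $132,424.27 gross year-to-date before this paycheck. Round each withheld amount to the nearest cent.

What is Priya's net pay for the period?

Pension contribution: $7,242.58 × 0.08 = $579.41
HSA contribution: $328.68
Pre-tax total = $579.41 + $328.68 = $908.09
Taxable wages = $7,242.58 − $908.09 = $6,334.49
Federal withholding: $6,334.49 × 0.2 = $1,266.90
Local income tax: $6,334.49 × 0.02 = $126.69
State disability insurance: only $136,450.80 − $132,424.27 = $4,026.53 of this check is subject → $4,026.53 × 0.015 = $60.40
Employee stock purchase plan: $7,242.58 × 0.02 = $144.85
Charitable contribution: $388.76
Total deductions = $579.41 + $328.68 + $1,266.90 + $126.69 + $60.40 + $144.85 + $388.76 = $2,895.69
Net pay = $7,242.58 − $2,895.69 = $4,346.89

$4,346.89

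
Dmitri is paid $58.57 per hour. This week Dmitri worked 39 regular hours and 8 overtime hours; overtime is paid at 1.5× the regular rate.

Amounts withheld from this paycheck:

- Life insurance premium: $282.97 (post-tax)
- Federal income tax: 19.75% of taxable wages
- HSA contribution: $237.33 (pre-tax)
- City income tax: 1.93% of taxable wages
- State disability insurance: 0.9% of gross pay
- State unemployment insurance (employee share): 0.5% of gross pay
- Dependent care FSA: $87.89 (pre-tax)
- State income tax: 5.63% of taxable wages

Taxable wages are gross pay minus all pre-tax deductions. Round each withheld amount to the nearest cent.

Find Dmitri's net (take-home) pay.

Regular pay: 39 × $58.57 = $2284.23
Overtime pay: 8 × $58.57 × 1.5 = $702.84
Gross pay = $2284.23 + $702.84 = $2987.07
HSA contribution: $237.33
Dependent care FSA: $87.89
Pre-tax total = $237.33 + $87.89 = $325.22
Taxable wages = $2987.07 − $325.22 = $2661.85
State income tax: $2661.85 × 0.0563 = $149.86
City income tax: $2661.85 × 0.0193 = $51.37
Federal income tax: $2661.85 × 0.1975 = $525.72
State disability insurance: $2987.07 × 0.009 = $26.88
State unemployment insurance (employee share): $2987.07 × 0.005 = $14.94
Life insurance premium: $282.97
Total deductions = $237.33 + $87.89 + $149.86 + $51.37 + $525.72 + $26.88 + $14.94 + $282.97 = $1376.96
Net pay = $2987.07 − $1376.96 = $1610.11

$1610.11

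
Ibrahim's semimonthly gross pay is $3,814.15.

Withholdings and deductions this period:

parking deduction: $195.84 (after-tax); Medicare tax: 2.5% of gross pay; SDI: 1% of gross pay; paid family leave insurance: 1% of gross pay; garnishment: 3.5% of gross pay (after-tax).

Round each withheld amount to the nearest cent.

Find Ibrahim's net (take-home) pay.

$3,313.18

SDI: $3,814.15 × 0.01 = $38.14
Paid family leave insurance: $3,814.15 × 0.01 = $38.14
Medicare tax: $3,814.15 × 0.025 = $95.35
Parking deduction: $195.84
Garnishment: $3,814.15 × 0.035 = $133.50
Total deductions = $38.14 + $38.14 + $95.35 + $195.84 + $133.50 = $500.97
Net pay = $3,814.15 − $500.97 = $3,313.18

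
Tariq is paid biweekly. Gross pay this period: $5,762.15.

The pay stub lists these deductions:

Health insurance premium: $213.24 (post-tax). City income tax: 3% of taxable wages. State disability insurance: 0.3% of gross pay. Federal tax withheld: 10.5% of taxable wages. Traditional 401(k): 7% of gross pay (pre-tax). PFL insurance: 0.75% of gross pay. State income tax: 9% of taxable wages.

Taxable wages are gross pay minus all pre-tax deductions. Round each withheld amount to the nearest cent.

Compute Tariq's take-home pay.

$3,879.33

Traditional 401(k): $5,762.15 × 0.07 = $403.35
Taxable wages = $5,762.15 − $403.35 = $5,358.80
Federal tax withheld: $5,358.80 × 0.105 = $562.67
State income tax: $5,358.80 × 0.09 = $482.29
City income tax: $5,358.80 × 0.03 = $160.76
PFL insurance: $5,762.15 × 0.0075 = $43.22
State disability insurance: $5,762.15 × 0.003 = $17.29
Health insurance premium: $213.24
Total deductions = $403.35 + $562.67 + $482.29 + $160.76 + $43.22 + $17.29 + $213.24 = $1,882.82
Net pay = $5,762.15 − $1,882.82 = $3,879.33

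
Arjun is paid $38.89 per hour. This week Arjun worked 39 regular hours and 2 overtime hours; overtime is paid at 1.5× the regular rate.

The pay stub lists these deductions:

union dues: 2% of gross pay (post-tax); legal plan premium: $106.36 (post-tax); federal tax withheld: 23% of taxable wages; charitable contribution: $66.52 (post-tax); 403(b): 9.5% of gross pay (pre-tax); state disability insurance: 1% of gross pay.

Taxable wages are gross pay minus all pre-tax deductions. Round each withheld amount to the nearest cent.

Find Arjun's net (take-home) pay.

Regular pay: 39 × $38.89 = $1,516.71
Overtime pay: 2 × $38.89 × 1.5 = $116.67
Gross pay = $1,516.71 + $116.67 = $1,633.38
403(b): $1,633.38 × 0.095 = $155.17
Taxable wages = $1,633.38 − $155.17 = $1,478.21
Federal tax withheld: $1,478.21 × 0.23 = $339.99
State disability insurance: $1,633.38 × 0.01 = $16.33
Union dues: $1,633.38 × 0.02 = $32.67
Legal plan premium: $106.36
Charitable contribution: $66.52
Total deductions = $155.17 + $339.99 + $16.33 + $32.67 + $106.36 + $66.52 = $717.04
Net pay = $1,633.38 − $717.04 = $916.34

$916.34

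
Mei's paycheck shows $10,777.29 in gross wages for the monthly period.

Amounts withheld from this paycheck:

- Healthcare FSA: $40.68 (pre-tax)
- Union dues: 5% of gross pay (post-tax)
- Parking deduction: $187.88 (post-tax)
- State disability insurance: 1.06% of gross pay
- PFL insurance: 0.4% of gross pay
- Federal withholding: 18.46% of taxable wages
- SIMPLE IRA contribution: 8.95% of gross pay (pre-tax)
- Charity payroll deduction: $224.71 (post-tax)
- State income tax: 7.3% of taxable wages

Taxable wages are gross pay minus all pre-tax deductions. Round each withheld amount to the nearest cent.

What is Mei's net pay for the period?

$6,145.96

SIMPLE IRA contribution: $10,777.29 × 0.0895 = $964.57
Healthcare FSA: $40.68
Pre-tax total = $964.57 + $40.68 = $1,005.25
Taxable wages = $10,777.29 − $1,005.25 = $9,772.04
Federal withholding: $9,772.04 × 0.1846 = $1,803.92
State income tax: $9,772.04 × 0.073 = $713.36
PFL insurance: $10,777.29 × 0.004 = $43.11
State disability insurance: $10,777.29 × 0.0106 = $114.24
Parking deduction: $187.88
Union dues: $10,777.29 × 0.05 = $538.86
Charity payroll deduction: $224.71
Total deductions = $964.57 + $40.68 + $1,803.92 + $713.36 + $43.11 + $114.24 + $187.88 + $538.86 + $224.71 = $4,631.33
Net pay = $10,777.29 − $4,631.33 = $6,145.96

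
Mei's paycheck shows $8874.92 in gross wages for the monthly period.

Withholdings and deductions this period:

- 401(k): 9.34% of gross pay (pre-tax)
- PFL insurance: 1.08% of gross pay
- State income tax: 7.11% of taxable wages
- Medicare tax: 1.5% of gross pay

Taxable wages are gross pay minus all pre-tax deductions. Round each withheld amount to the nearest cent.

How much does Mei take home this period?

$7244.96

401(k): $8874.92 × 0.0934 = $828.92
Taxable wages = $8874.92 − $828.92 = $8046.00
State income tax: $8046.00 × 0.0711 = $572.07
Medicare tax: $8874.92 × 0.015 = $133.12
PFL insurance: $8874.92 × 0.0108 = $95.85
Total deductions = $828.92 + $572.07 + $133.12 + $95.85 = $1629.96
Net pay = $8874.92 − $1629.96 = $7244.96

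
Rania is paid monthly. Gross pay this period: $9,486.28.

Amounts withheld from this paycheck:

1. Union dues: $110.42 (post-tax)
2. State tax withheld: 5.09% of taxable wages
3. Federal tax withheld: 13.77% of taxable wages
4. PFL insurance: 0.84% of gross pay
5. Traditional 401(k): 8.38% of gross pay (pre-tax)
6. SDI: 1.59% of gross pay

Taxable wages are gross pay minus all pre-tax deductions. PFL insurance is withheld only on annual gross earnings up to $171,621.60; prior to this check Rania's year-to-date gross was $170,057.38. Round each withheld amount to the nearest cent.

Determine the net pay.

$6,777.75

Traditional 401(k): $9,486.28 × 0.0838 = $794.95
Taxable wages = $9,486.28 − $794.95 = $8,691.33
State tax withheld: $8,691.33 × 0.0509 = $442.39
Federal tax withheld: $8,691.33 × 0.1377 = $1,196.80
SDI: $9,486.28 × 0.0159 = $150.83
PFL insurance: only $171,621.60 − $170,057.38 = $1,564.22 of this check is subject → $1,564.22 × 0.0084 = $13.14
Union dues: $110.42
Total deductions = $794.95 + $442.39 + $1,196.80 + $150.83 + $13.14 + $110.42 = $2,708.53
Net pay = $9,486.28 − $2,708.53 = $6,777.75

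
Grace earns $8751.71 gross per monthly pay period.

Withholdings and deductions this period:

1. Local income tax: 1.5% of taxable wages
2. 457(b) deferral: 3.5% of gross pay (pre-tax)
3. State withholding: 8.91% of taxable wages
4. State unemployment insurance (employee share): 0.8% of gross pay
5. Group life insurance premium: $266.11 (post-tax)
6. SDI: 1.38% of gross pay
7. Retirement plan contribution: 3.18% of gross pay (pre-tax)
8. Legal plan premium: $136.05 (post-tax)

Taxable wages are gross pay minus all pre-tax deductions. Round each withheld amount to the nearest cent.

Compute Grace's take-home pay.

$6723.96

Retirement plan contribution: $8751.71 × 0.0318 = $278.30
457(b) deferral: $8751.71 × 0.035 = $306.31
Pre-tax total = $278.30 + $306.31 = $584.61
Taxable wages = $8751.71 − $584.61 = $8167.10
Local income tax: $8167.10 × 0.015 = $122.51
State withholding: $8167.10 × 0.0891 = $727.69
SDI: $8751.71 × 0.0138 = $120.77
State unemployment insurance (employee share): $8751.71 × 0.008 = $70.01
Group life insurance premium: $266.11
Legal plan premium: $136.05
Total deductions = $278.30 + $306.31 + $122.51 + $727.69 + $120.77 + $70.01 + $266.11 + $136.05 = $2027.75
Net pay = $8751.71 − $2027.75 = $6723.96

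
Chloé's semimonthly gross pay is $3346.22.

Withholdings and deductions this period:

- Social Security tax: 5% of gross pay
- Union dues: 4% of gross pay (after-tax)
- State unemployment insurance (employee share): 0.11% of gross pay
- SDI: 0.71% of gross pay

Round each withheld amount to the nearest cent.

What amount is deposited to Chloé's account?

Social Security tax: $3346.22 × 0.05 = $167.31
SDI: $3346.22 × 0.0071 = $23.76
State unemployment insurance (employee share): $3346.22 × 0.0011 = $3.68
Union dues: $3346.22 × 0.04 = $133.85
Total deductions = $167.31 + $23.76 + $3.68 + $133.85 = $328.60
Net pay = $3346.22 − $328.60 = $3017.62

$3017.62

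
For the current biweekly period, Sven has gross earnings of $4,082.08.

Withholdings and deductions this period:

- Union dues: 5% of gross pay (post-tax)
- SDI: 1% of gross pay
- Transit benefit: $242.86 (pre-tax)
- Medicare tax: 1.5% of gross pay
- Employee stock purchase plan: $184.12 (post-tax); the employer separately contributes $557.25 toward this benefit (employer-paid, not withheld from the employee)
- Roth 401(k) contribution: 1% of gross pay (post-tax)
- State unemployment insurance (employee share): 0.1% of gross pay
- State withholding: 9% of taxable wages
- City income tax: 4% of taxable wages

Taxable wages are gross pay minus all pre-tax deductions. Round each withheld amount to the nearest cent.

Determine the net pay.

Transit benefit: $242.86
Taxable wages = $4,082.08 − $242.86 = $3,839.22
State withholding: $3,839.22 × 0.09 = $345.53
City income tax: $3,839.22 × 0.04 = $153.57
State unemployment insurance (employee share): $4,082.08 × 0.001 = $4.08
Medicare tax: $4,082.08 × 0.015 = $61.23
SDI: $4,082.08 × 0.01 = $40.82
Roth 401(k) contribution: $4,082.08 × 0.01 = $40.82
Union dues: $4,082.08 × 0.05 = $204.10
Employee stock purchase plan: $184.12
(Employer's $557.25 toward employee stock purchase plan is not withheld from the employee.)
Total deductions = $242.86 + $345.53 + $153.57 + $4.08 + $61.23 + $40.82 + $40.82 + $204.10 + $184.12 = $1,277.13
Net pay = $4,082.08 − $1,277.13 = $2,804.95

$2,804.95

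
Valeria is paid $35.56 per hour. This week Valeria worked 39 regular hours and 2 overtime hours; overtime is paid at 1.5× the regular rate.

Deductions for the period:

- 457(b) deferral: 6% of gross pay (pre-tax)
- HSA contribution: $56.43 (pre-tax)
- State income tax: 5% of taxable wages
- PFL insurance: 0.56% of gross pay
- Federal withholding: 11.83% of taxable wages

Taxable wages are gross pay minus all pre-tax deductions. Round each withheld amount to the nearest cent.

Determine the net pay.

$1112.34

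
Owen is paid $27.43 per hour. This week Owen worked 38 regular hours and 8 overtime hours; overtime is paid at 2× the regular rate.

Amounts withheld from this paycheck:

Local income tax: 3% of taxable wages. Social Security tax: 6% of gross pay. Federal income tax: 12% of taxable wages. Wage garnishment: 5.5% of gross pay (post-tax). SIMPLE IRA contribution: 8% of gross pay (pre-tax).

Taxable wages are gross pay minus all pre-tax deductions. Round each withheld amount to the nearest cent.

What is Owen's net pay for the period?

$987.97

Regular pay: 38 × $27.43 = $1,042.34
Overtime pay: 8 × $27.43 × 2 = $438.88
Gross pay = $1,042.34 + $438.88 = $1,481.22
SIMPLE IRA contribution: $1,481.22 × 0.08 = $118.50
Taxable wages = $1,481.22 − $118.50 = $1,362.72
Local income tax: $1,362.72 × 0.03 = $40.88
Federal income tax: $1,362.72 × 0.12 = $163.53
Social Security tax: $1,481.22 × 0.06 = $88.87
Wage garnishment: $1,481.22 × 0.055 = $81.47
Total deductions = $118.50 + $40.88 + $163.53 + $88.87 + $81.47 = $493.25
Net pay = $1,481.22 − $493.25 = $987.97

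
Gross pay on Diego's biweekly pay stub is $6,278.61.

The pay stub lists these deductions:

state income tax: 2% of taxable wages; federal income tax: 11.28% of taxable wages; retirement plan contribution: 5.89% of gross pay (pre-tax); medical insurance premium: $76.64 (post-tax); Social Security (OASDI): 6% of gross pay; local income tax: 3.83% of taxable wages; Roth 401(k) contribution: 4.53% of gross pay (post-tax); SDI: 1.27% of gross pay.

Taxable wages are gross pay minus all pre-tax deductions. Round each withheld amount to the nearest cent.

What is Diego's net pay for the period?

$4,080.28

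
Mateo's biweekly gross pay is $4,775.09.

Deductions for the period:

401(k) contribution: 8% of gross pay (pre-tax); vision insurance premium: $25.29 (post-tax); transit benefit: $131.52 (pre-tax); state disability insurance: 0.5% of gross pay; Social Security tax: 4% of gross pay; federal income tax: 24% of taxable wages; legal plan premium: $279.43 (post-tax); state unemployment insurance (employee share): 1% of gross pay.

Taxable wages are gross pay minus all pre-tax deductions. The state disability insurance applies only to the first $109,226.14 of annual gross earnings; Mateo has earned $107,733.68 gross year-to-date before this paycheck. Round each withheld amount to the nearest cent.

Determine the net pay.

$2,687.86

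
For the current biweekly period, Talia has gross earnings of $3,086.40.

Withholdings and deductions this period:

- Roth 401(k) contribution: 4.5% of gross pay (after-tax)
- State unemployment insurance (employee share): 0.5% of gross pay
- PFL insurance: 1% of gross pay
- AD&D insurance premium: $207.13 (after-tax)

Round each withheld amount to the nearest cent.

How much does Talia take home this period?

State unemployment insurance (employee share): $3,086.40 × 0.005 = $15.43
PFL insurance: $3,086.40 × 0.01 = $30.86
Roth 401(k) contribution: $3,086.40 × 0.045 = $138.89
AD&D insurance premium: $207.13
Total deductions = $15.43 + $30.86 + $138.89 + $207.13 = $392.31
Net pay = $3,086.40 − $392.31 = $2,694.09

$2,694.09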